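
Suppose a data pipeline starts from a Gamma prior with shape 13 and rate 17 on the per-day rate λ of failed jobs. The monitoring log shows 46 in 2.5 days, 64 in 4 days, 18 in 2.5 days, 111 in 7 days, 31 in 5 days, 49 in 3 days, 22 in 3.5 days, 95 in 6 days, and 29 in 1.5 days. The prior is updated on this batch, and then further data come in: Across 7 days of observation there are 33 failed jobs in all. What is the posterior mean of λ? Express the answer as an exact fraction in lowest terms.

Total count: 46 + 64 + 18 + 111 + 31 + 49 + 22 + 95 + 29 = 465.
Total exposure: 2.5 + 4 + 2.5 + 7 + 5 + 3 + 3.5 + 6 + 1.5 = 35 days.
After the first batch: Gamma(13 + 465, 17 + 35) = Gamma(478, 52).
Total count 33 over total exposure 7 days.
After the second batch: Gamma(478 + 33, 52 + 7) = Gamma(511, 59).
Posterior mean = α'/β' = 511/59.

511/59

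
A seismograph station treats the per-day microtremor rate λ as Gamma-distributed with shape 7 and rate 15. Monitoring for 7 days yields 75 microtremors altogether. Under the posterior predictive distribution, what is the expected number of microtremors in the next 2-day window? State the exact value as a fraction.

Total count 75 over total exposure 7 days.
Posterior: α' = 7 + 75 = 82, β' = 15 + 7 = 22.
Predictive mean over a 2-day window = T·E[λ|data] = 2·82/22 = 82/11.

82/11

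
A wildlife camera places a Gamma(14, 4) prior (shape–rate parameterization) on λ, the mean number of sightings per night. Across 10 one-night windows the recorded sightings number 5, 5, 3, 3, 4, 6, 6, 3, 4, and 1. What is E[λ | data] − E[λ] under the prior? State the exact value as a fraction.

Total count: 5 + 5 + 3 + 3 + 4 + 6 + 6 + 3 + 4 + 1 = 40.
Total exposure: 10 nights.
The Gamma prior is conjugate for the Poisson rate, so λ | data ~ Gamma(14+40, 4+10) = Gamma(54, 14).
Posterior mean = 54/14 = 27/7; prior mean = 14/4 = 7/2. Difference = 27/7 − 7/2 = 5/14.

5/14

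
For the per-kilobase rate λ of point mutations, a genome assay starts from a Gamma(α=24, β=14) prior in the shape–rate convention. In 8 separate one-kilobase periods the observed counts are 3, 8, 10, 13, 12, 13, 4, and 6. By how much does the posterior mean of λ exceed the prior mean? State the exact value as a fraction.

Total count: 3 + 8 + 10 + 13 + 12 + 13 + 4 + 6 = 69.
Total exposure: 8 kilobases.
Gamma(α, β) with Poisson data over total exposure Σt gives posterior Gamma(α+Σx, β+Σt) = Gamma(93, 22).
Posterior mean = 93/22 = 93/22; prior mean = 24/14 = 12/7. Difference = 93/22 − 12/7 = 387/154.

387/154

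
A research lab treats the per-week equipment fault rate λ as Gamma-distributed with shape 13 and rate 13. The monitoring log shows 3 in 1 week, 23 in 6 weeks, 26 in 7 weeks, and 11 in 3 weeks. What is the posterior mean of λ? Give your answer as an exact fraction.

Total count: 3 + 23 + 26 + 11 = 63.
Total exposure: 1 + 6 + 7 + 3 = 17 weeks.
Gamma(α, β) with Poisson data over total exposure Σt gives posterior Gamma(α+Σx, β+Σt) = Gamma(76, 30).
Posterior mean = α'/β' = 76/30 = 38/15.

38/15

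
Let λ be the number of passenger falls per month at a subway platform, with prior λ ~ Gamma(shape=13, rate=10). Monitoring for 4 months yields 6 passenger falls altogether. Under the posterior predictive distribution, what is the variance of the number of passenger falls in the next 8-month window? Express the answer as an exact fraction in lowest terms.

836/49

Total count 6 over total exposure 4 months.
The Gamma prior is conjugate for the Poisson rate, so λ | data ~ Gamma(13+6, 10+4) = Gamma(19, 14).
The posterior predictive for a window of length T is Negative Binomial with variance T·α'·(β'+T)/β'² = 8·19·22/196 = 836/49.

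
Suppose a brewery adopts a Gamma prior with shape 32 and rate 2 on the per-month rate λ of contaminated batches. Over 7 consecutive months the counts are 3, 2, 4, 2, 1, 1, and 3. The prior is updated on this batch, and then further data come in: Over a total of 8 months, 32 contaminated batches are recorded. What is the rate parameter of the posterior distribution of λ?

17

Total count: 3 + 2 + 4 + 2 + 1 + 1 + 3 = 16.
Total exposure: 7 months.
After the first batch: Gamma(32 + 16, 2 + 7) = Gamma(48, 9).
Total count 32 over total exposure 8 months.
After the second batch: Gamma(48 + 32, 9 + 8) = Gamma(80, 17).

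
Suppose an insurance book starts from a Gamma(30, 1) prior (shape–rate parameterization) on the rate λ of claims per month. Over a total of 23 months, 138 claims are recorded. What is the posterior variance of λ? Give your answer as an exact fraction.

Total count 138 over total exposure 23 months.
Conjugate update: add total count to the shape and total exposure to the rate, giving Gamma(168, 24).
Posterior variance = α'/β'² = 168/576 = 7/24.

7/24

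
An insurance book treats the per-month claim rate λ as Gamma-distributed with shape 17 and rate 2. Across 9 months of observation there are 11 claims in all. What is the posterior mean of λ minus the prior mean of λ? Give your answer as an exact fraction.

-131/22

Total count 11 over total exposure 9 months.
Conjugate update: add total count to the shape and total exposure to the rate, giving Gamma(28, 11).
Posterior mean = 28/11 = 28/11; prior mean = 17/2 = 17/2. Difference = 28/11 − 17/2 = -131/22.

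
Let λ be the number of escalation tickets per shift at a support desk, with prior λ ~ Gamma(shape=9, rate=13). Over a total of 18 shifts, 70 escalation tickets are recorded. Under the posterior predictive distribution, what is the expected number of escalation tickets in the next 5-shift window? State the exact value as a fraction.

395/31

Total count 70 over total exposure 18 shifts.
The Gamma prior is conjugate for the Poisson rate, so λ | data ~ Gamma(9+70, 13+18) = Gamma(79, 31).
Predictive mean over a 5-shift window = T·E[λ|data] = 5·79/31 = 395/31.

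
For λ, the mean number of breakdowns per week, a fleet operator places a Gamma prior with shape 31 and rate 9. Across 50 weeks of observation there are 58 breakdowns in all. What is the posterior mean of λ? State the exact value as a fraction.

89/59

Total count 58 over total exposure 50 weeks.
Conjugate update: add total count to the shape and total exposure to the rate, giving Gamma(89, 59).
Posterior mean = α'/β' = 89/59.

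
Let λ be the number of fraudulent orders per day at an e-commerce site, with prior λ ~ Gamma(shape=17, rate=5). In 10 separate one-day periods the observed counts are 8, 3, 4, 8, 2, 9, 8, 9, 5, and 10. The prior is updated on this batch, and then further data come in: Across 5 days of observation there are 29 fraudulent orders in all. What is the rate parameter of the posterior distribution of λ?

20

Total count: 8 + 3 + 4 + 8 + 2 + 9 + 8 + 9 + 5 + 10 = 66.
Total exposure: 10 days.
After the first batch: Gamma(17 + 66, 5 + 10) = Gamma(83, 15).
Total count 29 over total exposure 5 days.
After the second batch: Gamma(83 + 29, 15 + 5) = Gamma(112, 20).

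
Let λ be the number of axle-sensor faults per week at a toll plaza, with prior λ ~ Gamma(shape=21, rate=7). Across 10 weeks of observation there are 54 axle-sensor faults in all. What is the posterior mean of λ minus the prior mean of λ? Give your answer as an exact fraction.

24/17

Total count 54 over total exposure 10 weeks.
Posterior: α' = 21 + 54 = 75, β' = 7 + 10 = 17.
Posterior mean = 75/17 = 75/17; prior mean = 21/7 = 3. Difference = 75/17 − 3 = 24/17.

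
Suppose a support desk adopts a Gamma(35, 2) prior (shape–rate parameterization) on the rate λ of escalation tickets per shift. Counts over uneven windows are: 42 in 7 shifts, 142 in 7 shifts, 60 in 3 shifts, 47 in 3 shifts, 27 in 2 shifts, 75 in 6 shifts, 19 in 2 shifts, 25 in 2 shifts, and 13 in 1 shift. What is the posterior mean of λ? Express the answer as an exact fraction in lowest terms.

97/7

Total count: 42 + 142 + 60 + 47 + 27 + 75 + 19 + 25 + 13 = 450.
Total exposure: 7 + 7 + 3 + 3 + 2 + 6 + 2 + 2 + 1 = 33 shifts.
The Gamma prior is conjugate for the Poisson rate, so λ | data ~ Gamma(35+450, 2+33) = Gamma(485, 35).
Posterior mean = α'/β' = 485/35 = 97/7.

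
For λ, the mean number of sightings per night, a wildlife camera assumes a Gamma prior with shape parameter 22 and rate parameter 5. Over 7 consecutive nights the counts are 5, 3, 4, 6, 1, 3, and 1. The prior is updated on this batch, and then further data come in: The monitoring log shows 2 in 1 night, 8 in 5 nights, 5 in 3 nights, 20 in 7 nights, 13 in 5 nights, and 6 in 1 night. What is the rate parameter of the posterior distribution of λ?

34

Total count: 5 + 3 + 4 + 6 + 1 + 3 + 1 = 23.
Total exposure: 7 nights.
After the first batch: Gamma(22 + 23, 5 + 7) = Gamma(45, 12).
Total count: 2 + 8 + 5 + 20 + 13 + 6 = 54.
Total exposure: 1 + 5 + 3 + 7 + 5 + 1 = 22 nights.
After the second batch: Gamma(45 + 54, 12 + 22) = Gamma(99, 34).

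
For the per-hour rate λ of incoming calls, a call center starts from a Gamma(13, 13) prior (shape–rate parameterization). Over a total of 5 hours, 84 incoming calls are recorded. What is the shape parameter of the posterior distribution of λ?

97

Total count 84 over total exposure 5 hours.
Gamma(α, β) with Poisson data over total exposure Σt gives posterior Gamma(α+Σx, β+Σt) = Gamma(97, 18).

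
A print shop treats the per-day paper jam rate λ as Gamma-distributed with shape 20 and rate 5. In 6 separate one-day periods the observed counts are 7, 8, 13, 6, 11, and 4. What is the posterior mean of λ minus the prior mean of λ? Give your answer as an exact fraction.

Total count: 7 + 8 + 13 + 6 + 11 + 4 = 49.
Total exposure: 6 days.
Gamma(α, β) with Poisson data over total exposure Σt gives posterior Gamma(α+Σx, β+Σt) = Gamma(69, 11).
Posterior mean = 69/11 = 69/11; prior mean = 20/5 = 4. Difference = 69/11 − 4 = 25/11.

25/11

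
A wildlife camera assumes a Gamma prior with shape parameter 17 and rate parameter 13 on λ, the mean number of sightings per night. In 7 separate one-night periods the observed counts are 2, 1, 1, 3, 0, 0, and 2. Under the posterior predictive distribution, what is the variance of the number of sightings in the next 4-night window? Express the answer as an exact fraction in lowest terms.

156/25

Total count: 2 + 1 + 1 + 3 + 0 + 0 + 2 = 9.
Total exposure: 7 nights.
The Gamma prior is conjugate for the Poisson rate, so λ | data ~ Gamma(17+9, 13+7) = Gamma(26, 20).
The posterior predictive for a window of length T is Negative Binomial with variance T·α'·(β'+T)/β'² = 4·26·24/400 = 156/25.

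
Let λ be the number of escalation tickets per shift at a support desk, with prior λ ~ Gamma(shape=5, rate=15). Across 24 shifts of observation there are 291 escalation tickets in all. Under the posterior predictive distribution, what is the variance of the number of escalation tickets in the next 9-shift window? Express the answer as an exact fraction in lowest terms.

Total count 291 over total exposure 24 shifts.
Posterior: α' = 5 + 291 = 296, β' = 15 + 24 = 39.
The posterior predictive for a window of length T is Negative Binomial with variance T·α'·(β'+T)/β'² = 9·296·48/1521 = 14208/169.

14208/169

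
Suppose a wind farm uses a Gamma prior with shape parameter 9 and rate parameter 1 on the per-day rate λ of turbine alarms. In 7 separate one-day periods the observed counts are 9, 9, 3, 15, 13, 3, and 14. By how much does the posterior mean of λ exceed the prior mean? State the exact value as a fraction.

3/8

Total count: 9 + 9 + 3 + 15 + 13 + 3 + 14 = 66.
Total exposure: 7 days.
Conjugate update: add total count to the shape and total exposure to the rate, giving Gamma(75, 8).
Posterior mean = 75/8 = 75/8; prior mean = 9/1 = 9. Difference = 75/8 − 9 = 3/8.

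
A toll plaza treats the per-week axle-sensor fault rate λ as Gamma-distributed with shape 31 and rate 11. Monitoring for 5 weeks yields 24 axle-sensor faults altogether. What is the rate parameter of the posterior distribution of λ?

16

Total count 24 over total exposure 5 weeks.
Posterior: α' = 31 + 24 = 55, β' = 11 + 5 = 16.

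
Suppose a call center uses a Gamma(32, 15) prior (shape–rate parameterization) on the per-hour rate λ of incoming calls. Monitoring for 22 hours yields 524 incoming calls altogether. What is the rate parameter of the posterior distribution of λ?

Total count 524 over total exposure 22 hours.
Posterior: α' = 32 + 524 = 556, β' = 15 + 22 = 37.

37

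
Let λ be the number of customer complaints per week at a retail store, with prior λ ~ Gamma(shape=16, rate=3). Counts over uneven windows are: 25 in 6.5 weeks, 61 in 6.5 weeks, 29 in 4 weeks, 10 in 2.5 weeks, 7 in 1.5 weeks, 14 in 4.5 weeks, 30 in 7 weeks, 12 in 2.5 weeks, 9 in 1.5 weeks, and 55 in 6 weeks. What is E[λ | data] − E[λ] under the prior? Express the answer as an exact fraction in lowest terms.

152/273

Total count: 25 + 61 + 29 + 10 + 7 + 14 + 30 + 12 + 9 + 55 = 252.
Total exposure: 6.5 + 6.5 + 4 + 2.5 + 1.5 + 4.5 + 7 + 2.5 + 1.5 + 6 = 42.5 weeks.
Conjugate update: add total count to the shape and total exposure to the rate, giving Gamma(268, 91/2).
Posterior mean = 268/(91/2) = 536/91; prior mean = 16/3 = 16/3. Difference = 536/91 − 16/3 = 152/273.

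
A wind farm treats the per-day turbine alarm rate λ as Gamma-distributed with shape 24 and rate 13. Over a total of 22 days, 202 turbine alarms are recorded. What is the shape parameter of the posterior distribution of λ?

226

Total count 202 over total exposure 22 days.
Posterior: α' = 24 + 202 = 226, β' = 13 + 22 = 35.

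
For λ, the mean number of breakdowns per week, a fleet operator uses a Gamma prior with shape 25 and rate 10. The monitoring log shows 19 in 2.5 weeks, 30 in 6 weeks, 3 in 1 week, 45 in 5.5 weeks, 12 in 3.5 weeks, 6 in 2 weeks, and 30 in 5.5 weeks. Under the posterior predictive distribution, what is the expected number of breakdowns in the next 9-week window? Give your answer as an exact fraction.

Total count: 19 + 30 + 3 + 45 + 12 + 6 + 30 = 145.
Total exposure: 2.5 + 6 + 1 + 5.5 + 3.5 + 2 + 5.5 = 26 weeks.
Posterior: α' = 25 + 145 = 170, β' = 10 + 26 = 36.
Predictive mean over a 9-week window = T·E[λ|data] = 9·170/36 = 85/2.

85/2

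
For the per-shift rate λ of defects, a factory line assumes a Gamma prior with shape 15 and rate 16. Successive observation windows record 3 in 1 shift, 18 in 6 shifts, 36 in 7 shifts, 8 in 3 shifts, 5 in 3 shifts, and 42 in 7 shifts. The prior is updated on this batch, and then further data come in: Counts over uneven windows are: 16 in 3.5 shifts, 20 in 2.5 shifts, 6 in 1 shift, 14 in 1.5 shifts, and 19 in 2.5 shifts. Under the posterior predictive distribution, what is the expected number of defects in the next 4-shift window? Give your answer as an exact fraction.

404/27

Total count: 3 + 18 + 36 + 8 + 5 + 42 = 112.
Total exposure: 1 + 6 + 7 + 3 + 3 + 7 = 27 shifts.
After the first batch: Gamma(15 + 112, 16 + 27) = Gamma(127, 43).
Total count: 16 + 20 + 6 + 14 + 19 = 75.
Total exposure: 3.5 + 2.5 + 1 + 1.5 + 2.5 = 11 shifts.
After the second batch: Gamma(127 + 75, 43 + 11) = Gamma(202, 54).
Predictive mean over a 4-shift window = T·E[λ|data] = 4·202/54 = 404/27.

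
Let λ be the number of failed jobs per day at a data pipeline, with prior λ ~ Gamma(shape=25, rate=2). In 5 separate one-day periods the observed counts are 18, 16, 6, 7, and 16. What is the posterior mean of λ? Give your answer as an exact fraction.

Total count: 18 + 16 + 6 + 7 + 16 = 63.
Total exposure: 5 days.
Posterior: α' = 25 + 63 = 88, β' = 2 + 5 = 7.
Posterior mean = α'/β' = 88/7.

88/7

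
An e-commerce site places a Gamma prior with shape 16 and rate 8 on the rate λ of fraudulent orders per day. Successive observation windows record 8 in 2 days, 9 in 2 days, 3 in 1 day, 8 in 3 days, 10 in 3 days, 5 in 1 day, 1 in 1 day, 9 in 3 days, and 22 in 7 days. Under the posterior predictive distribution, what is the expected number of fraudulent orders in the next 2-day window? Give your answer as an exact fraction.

Total count: 8 + 9 + 3 + 8 + 10 + 5 + 1 + 9 + 22 = 75.
Total exposure: 2 + 2 + 1 + 3 + 3 + 1 + 1 + 3 + 7 = 23 days.
Conjugate update: add total count to the shape and total exposure to the rate, giving Gamma(91, 31).
Predictive mean over a 2-day window = T·E[λ|data] = 2·91/31 = 182/31.

182/31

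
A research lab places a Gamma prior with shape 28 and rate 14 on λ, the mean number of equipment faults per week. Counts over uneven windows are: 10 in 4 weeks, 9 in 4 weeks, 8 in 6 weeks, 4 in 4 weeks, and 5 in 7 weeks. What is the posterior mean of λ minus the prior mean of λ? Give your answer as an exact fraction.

Total count: 10 + 9 + 8 + 4 + 5 = 36.
Total exposure: 4 + 4 + 6 + 4 + 7 = 25 weeks.
By Gamma–Poisson conjugacy, the posterior is Gamma(α + Σx, β + Σt) = Gamma(28 + 36, 14 + 25) = Gamma(64, 39).
Posterior mean = 64/39 = 64/39; prior mean = 28/14 = 2. Difference = 64/39 − 2 = -14/39.

-14/39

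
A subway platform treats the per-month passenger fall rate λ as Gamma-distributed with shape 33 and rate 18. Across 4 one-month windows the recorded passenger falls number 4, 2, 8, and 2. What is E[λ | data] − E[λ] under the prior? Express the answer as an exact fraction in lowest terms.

13/33

Total count: 4 + 2 + 8 + 2 = 16.
Total exposure: 4 months.
Conjugate update: add total count to the shape and total exposure to the rate, giving Gamma(49, 22).
Posterior mean = 49/22 = 49/22; prior mean = 33/18 = 11/6. Difference = 49/22 − 11/6 = 13/33.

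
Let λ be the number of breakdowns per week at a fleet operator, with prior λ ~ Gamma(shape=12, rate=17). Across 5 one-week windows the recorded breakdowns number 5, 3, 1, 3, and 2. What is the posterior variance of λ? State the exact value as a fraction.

Total count: 5 + 3 + 1 + 3 + 2 = 14.
Total exposure: 5 weeks.
Conjugate update: add total count to the shape and total exposure to the rate, giving Gamma(26, 22).
Posterior variance = α'/β'² = 26/484 = 13/242.

13/242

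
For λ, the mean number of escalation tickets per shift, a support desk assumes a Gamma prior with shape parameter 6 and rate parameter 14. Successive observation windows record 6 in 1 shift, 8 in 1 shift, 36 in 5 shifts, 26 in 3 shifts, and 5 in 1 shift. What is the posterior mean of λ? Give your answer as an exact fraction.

87/25

Total count: 6 + 8 + 36 + 26 + 5 = 81.
Total exposure: 1 + 1 + 5 + 3 + 1 = 11 shifts.
By Gamma–Poisson conjugacy, the posterior is Gamma(α + Σx, β + Σt) = Gamma(6 + 81, 14 + 11) = Gamma(87, 25).
Posterior mean = α'/β' = 87/25.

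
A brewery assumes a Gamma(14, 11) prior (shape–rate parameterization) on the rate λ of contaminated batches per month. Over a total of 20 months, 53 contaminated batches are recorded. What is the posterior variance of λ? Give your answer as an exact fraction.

67/961

Total count 53 over total exposure 20 months.
Conjugate update: add total count to the shape and total exposure to the rate, giving Gamma(67, 31).
Posterior variance = α'/β'² = 67/961.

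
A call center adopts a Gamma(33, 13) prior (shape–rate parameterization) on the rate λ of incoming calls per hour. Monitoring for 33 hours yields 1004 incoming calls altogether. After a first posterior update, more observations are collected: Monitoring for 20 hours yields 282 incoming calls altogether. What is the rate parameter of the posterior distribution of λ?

66

Total count 1004 over total exposure 33 hours.
After the first batch: Gamma(33 + 1004, 13 + 33) = Gamma(1037, 46).
Total count 282 over total exposure 20 hours.
After the second batch: Gamma(1037 + 282, 46 + 20) = Gamma(1319, 66).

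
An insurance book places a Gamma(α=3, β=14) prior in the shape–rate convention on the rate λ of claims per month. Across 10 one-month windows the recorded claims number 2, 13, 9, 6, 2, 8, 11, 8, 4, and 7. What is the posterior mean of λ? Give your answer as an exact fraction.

73/24

Total count: 2 + 13 + 9 + 6 + 2 + 8 + 11 + 8 + 4 + 7 = 70.
Total exposure: 10 months.
Gamma(α, β) with Poisson data over total exposure Σt gives posterior Gamma(α+Σx, β+Σt) = Gamma(73, 24).
Posterior mean = α'/β' = 73/24.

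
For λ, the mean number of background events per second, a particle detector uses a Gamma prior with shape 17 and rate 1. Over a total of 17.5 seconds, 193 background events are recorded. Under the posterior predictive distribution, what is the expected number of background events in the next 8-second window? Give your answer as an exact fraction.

Total count 193 over total exposure 17.5 seconds.
Gamma(α, β) with Poisson data over total exposure Σt gives posterior Gamma(α+Σx, β+Σt) = Gamma(210, 37/2).
Predictive mean over an 8-second window = T·E[λ|data] = 8·210/(37/2) = 3360/37.

3360/37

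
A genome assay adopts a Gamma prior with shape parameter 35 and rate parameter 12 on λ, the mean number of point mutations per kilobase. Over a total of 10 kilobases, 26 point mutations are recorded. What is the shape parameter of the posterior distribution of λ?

61

Total count 26 over total exposure 10 kilobases.
The Gamma prior is conjugate for the Poisson rate, so λ | data ~ Gamma(35+26, 12+10) = Gamma(61, 22).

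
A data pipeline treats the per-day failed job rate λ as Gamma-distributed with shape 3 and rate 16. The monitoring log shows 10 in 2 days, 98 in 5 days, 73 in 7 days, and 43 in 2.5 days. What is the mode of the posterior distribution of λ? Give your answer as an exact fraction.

Total count: 10 + 98 + 73 + 43 = 224.
Total exposure: 2 + 5 + 7 + 2.5 = 16.5 days.
By Gamma–Poisson conjugacy, the posterior is Gamma(α + Σx, β + Σt) = Gamma(3 + 224, 16 + 16.5) = Gamma(227, 65/2).
Posterior mode = (α'−1)/β' = 226/(65/2) = 452/65.

452/65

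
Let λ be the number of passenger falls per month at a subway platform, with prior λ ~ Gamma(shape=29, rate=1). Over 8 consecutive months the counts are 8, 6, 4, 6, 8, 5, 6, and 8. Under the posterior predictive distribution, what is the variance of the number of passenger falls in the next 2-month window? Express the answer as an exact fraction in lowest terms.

Total count: 8 + 6 + 4 + 6 + 8 + 5 + 6 + 8 = 51.
Total exposure: 8 months.
By Gamma–Poisson conjugacy, the posterior is Gamma(α + Σx, β + Σt) = Gamma(29 + 51, 1 + 8) = Gamma(80, 9).
The posterior predictive for a window of length T is Negative Binomial with variance T·α'·(β'+T)/β'² = 2·80·11/81 = 1760/81.

1760/81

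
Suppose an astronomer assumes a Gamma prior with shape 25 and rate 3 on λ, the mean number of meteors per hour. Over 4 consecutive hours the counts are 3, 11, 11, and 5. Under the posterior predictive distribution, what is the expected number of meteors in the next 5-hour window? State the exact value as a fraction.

Total count: 3 + 11 + 11 + 5 = 30.
Total exposure: 4 hours.
Conjugate update: add total count to the shape and total exposure to the rate, giving Gamma(55, 7).
Predictive mean over a 5-hour window = T·E[λ|data] = 5·55/7 = 275/7.

275/7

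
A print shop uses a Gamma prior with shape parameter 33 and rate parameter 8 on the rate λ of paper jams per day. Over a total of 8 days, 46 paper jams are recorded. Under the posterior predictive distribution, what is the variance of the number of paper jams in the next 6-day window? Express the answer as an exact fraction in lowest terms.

Total count 46 over total exposure 8 days.
Posterior: α' = 33 + 46 = 79, β' = 8 + 8 = 16.
The posterior predictive for a window of length T is Negative Binomial with variance T·α'·(β'+T)/β'² = 6·79·22/256 = 2607/64.

2607/64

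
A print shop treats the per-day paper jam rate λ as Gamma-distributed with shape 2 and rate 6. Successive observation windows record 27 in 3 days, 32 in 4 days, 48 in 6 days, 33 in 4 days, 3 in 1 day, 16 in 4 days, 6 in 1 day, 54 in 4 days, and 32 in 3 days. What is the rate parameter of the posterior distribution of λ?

Total count: 27 + 32 + 48 + 33 + 3 + 16 + 6 + 54 + 32 = 251.
Total exposure: 3 + 4 + 6 + 4 + 1 + 4 + 1 + 4 + 3 = 30 days.
By Gamma–Poisson conjugacy, the posterior is Gamma(α + Σx, β + Σt) = Gamma(2 + 251, 6 + 30) = Gamma(253, 36).

36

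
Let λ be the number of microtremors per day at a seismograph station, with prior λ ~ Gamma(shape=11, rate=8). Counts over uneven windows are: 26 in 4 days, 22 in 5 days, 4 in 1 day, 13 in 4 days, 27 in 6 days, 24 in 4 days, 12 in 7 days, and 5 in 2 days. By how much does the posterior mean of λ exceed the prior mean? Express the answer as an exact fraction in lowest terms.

701/328

Total count: 26 + 22 + 4 + 13 + 27 + 24 + 12 + 5 = 133.
Total exposure: 4 + 5 + 1 + 4 + 6 + 4 + 7 + 2 = 33 days.
By Gamma–Poisson conjugacy, the posterior is Gamma(α + Σx, β + Σt) = Gamma(11 + 133, 8 + 33) = Gamma(144, 41).
Posterior mean = 144/41 = 144/41; prior mean = 11/8 = 11/8. Difference = 144/41 − 11/8 = 701/328.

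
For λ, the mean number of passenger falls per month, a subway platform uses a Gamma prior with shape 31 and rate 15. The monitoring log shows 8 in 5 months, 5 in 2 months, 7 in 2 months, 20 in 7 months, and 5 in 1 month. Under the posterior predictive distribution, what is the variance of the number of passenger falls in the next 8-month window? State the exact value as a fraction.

Total count: 8 + 5 + 7 + 20 + 5 = 45.
Total exposure: 5 + 2 + 2 + 7 + 1 = 17 months.
By Gamma–Poisson conjugacy, the posterior is Gamma(α + Σx, β + Σt) = Gamma(31 + 45, 15 + 17) = Gamma(76, 32).
The posterior predictive for a window of length T is Negative Binomial with variance T·α'·(β'+T)/β'² = 8·76·40/1024 = 95/4.

95/4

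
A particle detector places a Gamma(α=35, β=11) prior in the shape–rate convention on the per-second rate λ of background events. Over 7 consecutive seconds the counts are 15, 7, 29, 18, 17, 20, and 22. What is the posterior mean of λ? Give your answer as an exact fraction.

Total count: 15 + 7 + 29 + 18 + 17 + 20 + 22 = 128.
Total exposure: 7 seconds.
By Gamma–Poisson conjugacy, the posterior is Gamma(α + Σx, β + Σt) = Gamma(35 + 128, 11 + 7) = Gamma(163, 18).
Posterior mean = α'/β' = 163/18.

163/18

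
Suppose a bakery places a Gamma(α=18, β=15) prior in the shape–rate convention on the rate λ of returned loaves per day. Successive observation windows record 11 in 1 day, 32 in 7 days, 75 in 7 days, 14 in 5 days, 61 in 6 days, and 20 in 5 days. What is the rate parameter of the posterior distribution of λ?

46

Total count: 11 + 32 + 75 + 14 + 61 + 20 = 213.
Total exposure: 1 + 7 + 7 + 5 + 6 + 5 = 31 days.
Conjugate update: add total count to the shape and total exposure to the rate, giving Gamma(231, 46).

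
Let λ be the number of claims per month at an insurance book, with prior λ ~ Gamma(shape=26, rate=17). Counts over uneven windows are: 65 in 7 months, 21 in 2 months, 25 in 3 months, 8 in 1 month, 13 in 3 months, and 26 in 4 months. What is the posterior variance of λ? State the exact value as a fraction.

Total count: 65 + 21 + 25 + 8 + 13 + 26 = 158.
Total exposure: 7 + 2 + 3 + 1 + 3 + 4 = 20 months.
Gamma(α, β) with Poisson data over total exposure Σt gives posterior Gamma(α+Σx, β+Σt) = Gamma(184, 37).
Posterior variance = α'/β'² = 184/1369.

184/1369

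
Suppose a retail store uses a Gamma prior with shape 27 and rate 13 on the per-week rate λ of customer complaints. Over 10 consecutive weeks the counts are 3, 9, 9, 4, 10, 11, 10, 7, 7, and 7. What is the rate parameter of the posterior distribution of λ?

23

Total count: 3 + 9 + 9 + 4 + 10 + 11 + 10 + 7 + 7 + 7 = 77.
Total exposure: 10 weeks.
Conjugate update: add total count to the shape and total exposure to the rate, giving Gamma(104, 23).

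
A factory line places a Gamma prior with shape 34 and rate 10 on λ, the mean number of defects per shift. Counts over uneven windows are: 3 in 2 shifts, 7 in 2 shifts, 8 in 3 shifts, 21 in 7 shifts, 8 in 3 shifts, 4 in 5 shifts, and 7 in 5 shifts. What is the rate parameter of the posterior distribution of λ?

37

Total count: 3 + 7 + 8 + 21 + 8 + 4 + 7 = 58.
Total exposure: 2 + 2 + 3 + 7 + 3 + 5 + 5 = 27 shifts.
Conjugate update: add total count to the shape and total exposure to the rate, giving Gamma(92, 37).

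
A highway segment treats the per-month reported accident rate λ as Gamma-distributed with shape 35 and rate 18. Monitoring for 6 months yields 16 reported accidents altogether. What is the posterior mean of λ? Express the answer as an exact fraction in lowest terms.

Total count 16 over total exposure 6 months.
By Gamma–Poisson conjugacy, the posterior is Gamma(α + Σx, β + Σt) = Gamma(35 + 16, 18 + 6) = Gamma(51, 24).
Posterior mean = α'/β' = 51/24 = 17/8.

17/8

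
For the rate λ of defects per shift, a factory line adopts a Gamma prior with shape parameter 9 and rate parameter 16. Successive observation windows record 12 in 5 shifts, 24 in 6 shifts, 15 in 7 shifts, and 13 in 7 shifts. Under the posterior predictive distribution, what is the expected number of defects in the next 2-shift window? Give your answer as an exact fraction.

Total count: 12 + 24 + 15 + 13 = 64.
Total exposure: 5 + 6 + 7 + 7 = 25 shifts.
Gamma(α, β) with Poisson data over total exposure Σt gives posterior Gamma(α+Σx, β+Σt) = Gamma(73, 41).
Predictive mean over a 2-shift window = T·E[λ|data] = 2·73/41 = 146/41.

146/41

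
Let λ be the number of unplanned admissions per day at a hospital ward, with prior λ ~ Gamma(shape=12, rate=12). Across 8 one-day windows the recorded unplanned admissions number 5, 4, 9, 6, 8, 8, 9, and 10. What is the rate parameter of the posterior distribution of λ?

20

Total count: 5 + 4 + 9 + 6 + 8 + 8 + 9 + 10 = 59.
Total exposure: 8 days.
By Gamma–Poisson conjugacy, the posterior is Gamma(α + Σx, β + Σt) = Gamma(12 + 59, 12 + 8) = Gamma(71, 20).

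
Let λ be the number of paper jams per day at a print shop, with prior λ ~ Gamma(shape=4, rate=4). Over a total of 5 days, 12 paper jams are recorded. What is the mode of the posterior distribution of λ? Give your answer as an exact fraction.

5/3

Total count 12 over total exposure 5 days.
Conjugate update: add total count to the shape and total exposure to the rate, giving Gamma(16, 9).
Posterior mode = (α'−1)/β' = 15/9 = 5/3.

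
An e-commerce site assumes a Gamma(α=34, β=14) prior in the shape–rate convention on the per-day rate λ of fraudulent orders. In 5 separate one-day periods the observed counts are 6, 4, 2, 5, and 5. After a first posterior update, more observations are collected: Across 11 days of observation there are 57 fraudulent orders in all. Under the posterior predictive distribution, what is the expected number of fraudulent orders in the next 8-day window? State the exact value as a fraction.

Total count: 6 + 4 + 2 + 5 + 5 = 22.
Total exposure: 5 days.
After the first batch: Gamma(34 + 22, 14 + 5) = Gamma(56, 19).
Total count 57 over total exposure 11 days.
After the second batch: Gamma(56 + 57, 19 + 11) = Gamma(113, 30).
Predictive mean over an 8-day window = T·E[λ|data] = 8·113/30 = 452/15.

452/15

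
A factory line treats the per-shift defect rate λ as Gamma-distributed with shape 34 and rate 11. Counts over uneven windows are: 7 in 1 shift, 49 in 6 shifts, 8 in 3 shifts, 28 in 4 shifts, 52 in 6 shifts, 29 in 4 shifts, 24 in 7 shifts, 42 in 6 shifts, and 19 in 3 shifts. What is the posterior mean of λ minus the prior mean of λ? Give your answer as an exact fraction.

1478/561

Total count: 7 + 49 + 8 + 28 + 52 + 29 + 24 + 42 + 19 = 258.
Total exposure: 1 + 6 + 3 + 4 + 6 + 4 + 7 + 6 + 3 = 40 shifts.
Conjugate update: add total count to the shape and total exposure to the rate, giving Gamma(292, 51).
Posterior mean = 292/51 = 292/51; prior mean = 34/11 = 34/11. Difference = 292/51 − 34/11 = 1478/561.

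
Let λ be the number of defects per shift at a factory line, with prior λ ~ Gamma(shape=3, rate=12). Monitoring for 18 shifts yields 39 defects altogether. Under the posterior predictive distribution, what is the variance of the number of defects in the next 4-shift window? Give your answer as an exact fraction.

Total count 39 over total exposure 18 shifts.
The Gamma prior is conjugate for the Poisson rate, so λ | data ~ Gamma(3+39, 12+18) = Gamma(42, 30).
The posterior predictive for a window of length T is Negative Binomial with variance T·α'·(β'+T)/β'² = 4·42·34/900 = 476/75.

476/75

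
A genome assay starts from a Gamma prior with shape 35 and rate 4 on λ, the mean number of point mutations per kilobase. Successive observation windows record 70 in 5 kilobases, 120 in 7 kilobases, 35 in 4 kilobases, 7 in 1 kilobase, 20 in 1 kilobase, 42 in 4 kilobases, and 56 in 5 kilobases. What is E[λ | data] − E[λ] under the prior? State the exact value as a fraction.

Total count: 70 + 120 + 35 + 7 + 20 + 42 + 56 = 350.
Total exposure: 5 + 7 + 4 + 1 + 1 + 4 + 5 = 27 kilobases.
By Gamma–Poisson conjugacy, the posterior is Gamma(α + Σx, β + Σt) = Gamma(35 + 350, 4 + 27) = Gamma(385, 31).
Posterior mean = 385/31 = 385/31; prior mean = 35/4 = 35/4. Difference = 385/31 − 35/4 = 455/124.

455/124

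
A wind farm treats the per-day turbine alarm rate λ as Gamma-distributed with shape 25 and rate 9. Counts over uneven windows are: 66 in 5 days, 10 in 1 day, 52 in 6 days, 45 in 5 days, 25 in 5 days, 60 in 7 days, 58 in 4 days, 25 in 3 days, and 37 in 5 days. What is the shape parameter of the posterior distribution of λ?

Total count: 66 + 10 + 52 + 45 + 25 + 60 + 58 + 25 + 37 = 378.
Total exposure: 5 + 1 + 6 + 5 + 5 + 7 + 4 + 3 + 5 = 41 days.
Gamma(α, β) with Poisson data over total exposure Σt gives posterior Gamma(α+Σx, β+Σt) = Gamma(403, 50).

403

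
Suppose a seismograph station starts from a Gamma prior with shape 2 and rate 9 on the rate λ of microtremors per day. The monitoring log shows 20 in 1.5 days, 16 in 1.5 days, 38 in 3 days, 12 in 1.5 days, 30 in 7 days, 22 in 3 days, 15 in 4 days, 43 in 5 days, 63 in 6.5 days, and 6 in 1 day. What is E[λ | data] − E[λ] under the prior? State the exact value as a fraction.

Total count: 20 + 16 + 38 + 12 + 30 + 22 + 15 + 43 + 63 + 6 = 265.
Total exposure: 1.5 + 1.5 + 3 + 1.5 + 7 + 3 + 4 + 5 + 6.5 + 1 = 34 days.
The Gamma prior is conjugate for the Poisson rate, so λ | data ~ Gamma(2+265, 9+34) = Gamma(267, 43).
Posterior mean = 267/43 = 267/43; prior mean = 2/9 = 2/9. Difference = 267/43 − 2/9 = 2317/387.

2317/387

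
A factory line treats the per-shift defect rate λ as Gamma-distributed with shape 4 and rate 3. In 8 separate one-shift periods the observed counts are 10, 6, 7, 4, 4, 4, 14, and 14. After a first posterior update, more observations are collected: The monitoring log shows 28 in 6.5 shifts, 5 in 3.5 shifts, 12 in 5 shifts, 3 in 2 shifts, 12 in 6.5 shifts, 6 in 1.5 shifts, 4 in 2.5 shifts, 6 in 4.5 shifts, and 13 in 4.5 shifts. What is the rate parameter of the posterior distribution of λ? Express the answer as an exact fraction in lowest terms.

Total count: 10 + 6 + 7 + 4 + 4 + 4 + 14 + 14 = 63.
Total exposure: 8 shifts.
After the first batch: Gamma(4 + 63, 3 + 8) = Gamma(67, 11).
Total count: 28 + 5 + 12 + 3 + 12 + 6 + 4 + 6 + 13 = 89.
Total exposure: 6.5 + 3.5 + 5 + 2 + 6.5 + 1.5 + 2.5 + 4.5 + 4.5 = 36.5 shifts.
After the second batch: Gamma(67 + 89, 11 + 36.5) = Gamma(156, 95/2).

95/2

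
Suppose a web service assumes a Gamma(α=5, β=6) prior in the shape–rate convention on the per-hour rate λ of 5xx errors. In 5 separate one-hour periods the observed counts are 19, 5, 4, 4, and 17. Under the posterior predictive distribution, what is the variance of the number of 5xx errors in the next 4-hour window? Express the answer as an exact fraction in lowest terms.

Total count: 19 + 5 + 4 + 4 + 17 = 49.
Total exposure: 5 hours.
By Gamma–Poisson conjugacy, the posterior is Gamma(α + Σx, β + Σt) = Gamma(5 + 49, 6 + 5) = Gamma(54, 11).
The posterior predictive for a window of length T is Negative Binomial with variance T·α'·(β'+T)/β'² = 4·54·15/121 = 3240/121.

3240/121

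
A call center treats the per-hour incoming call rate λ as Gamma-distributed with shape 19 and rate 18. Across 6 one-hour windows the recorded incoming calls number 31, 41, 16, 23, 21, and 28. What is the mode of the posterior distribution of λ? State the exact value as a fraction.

Total count: 31 + 41 + 16 + 23 + 21 + 28 = 160.
Total exposure: 6 hours.
By Gamma–Poisson conjugacy, the posterior is Gamma(α + Σx, β + Σt) = Gamma(19 + 160, 18 + 6) = Gamma(179, 24).
Posterior mode = (α'−1)/β' = 178/24 = 89/12.

89/12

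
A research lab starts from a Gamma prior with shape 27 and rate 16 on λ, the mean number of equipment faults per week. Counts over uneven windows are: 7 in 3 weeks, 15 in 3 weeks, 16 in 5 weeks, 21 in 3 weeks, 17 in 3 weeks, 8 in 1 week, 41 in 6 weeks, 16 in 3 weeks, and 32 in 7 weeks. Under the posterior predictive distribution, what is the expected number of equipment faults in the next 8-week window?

32

Total count: 7 + 15 + 16 + 21 + 17 + 8 + 41 + 16 + 32 = 173.
Total exposure: 3 + 3 + 5 + 3 + 3 + 1 + 6 + 3 + 7 = 34 weeks.
By Gamma–Poisson conjugacy, the posterior is Gamma(α + Σx, β + Σt) = Gamma(27 + 173, 16 + 34) = Gamma(200, 50).
Predictive mean over an 8-week window = T·E[λ|data] = 8·200/50 = 32.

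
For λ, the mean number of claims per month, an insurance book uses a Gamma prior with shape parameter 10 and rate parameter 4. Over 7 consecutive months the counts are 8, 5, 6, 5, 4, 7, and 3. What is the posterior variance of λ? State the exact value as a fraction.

Total count: 8 + 5 + 6 + 5 + 4 + 7 + 3 = 38.
Total exposure: 7 months.
The Gamma prior is conjugate for the Poisson rate, so λ | data ~ Gamma(10+38, 4+7) = Gamma(48, 11).
Posterior variance = α'/β'² = 48/121.

48/121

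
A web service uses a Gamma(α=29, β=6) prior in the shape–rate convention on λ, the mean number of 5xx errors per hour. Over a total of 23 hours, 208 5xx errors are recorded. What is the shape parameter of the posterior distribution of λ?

Total count 208 over total exposure 23 hours.
The Gamma prior is conjugate for the Poisson rate, so λ | data ~ Gamma(29+208, 6+23) = Gamma(237, 29).

237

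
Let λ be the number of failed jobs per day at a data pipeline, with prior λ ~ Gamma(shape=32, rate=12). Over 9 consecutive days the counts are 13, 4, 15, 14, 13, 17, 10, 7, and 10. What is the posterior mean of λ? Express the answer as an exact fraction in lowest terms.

45/7

Total count: 13 + 4 + 15 + 14 + 13 + 17 + 10 + 7 + 10 = 103.
Total exposure: 9 days.
By Gamma–Poisson conjugacy, the posterior is Gamma(α + Σx, β + Σt) = Gamma(32 + 103, 12 + 9) = Gamma(135, 21).
Posterior mean = α'/β' = 135/21 = 45/7.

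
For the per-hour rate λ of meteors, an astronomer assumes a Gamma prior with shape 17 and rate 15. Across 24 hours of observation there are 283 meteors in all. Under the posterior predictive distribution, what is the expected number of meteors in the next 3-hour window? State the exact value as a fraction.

300/13

Total count 283 over total exposure 24 hours.
Conjugate update: add total count to the shape and total exposure to the rate, giving Gamma(300, 39).
Predictive mean over a 3-hour window = T·E[λ|data] = 3·300/39 = 300/13.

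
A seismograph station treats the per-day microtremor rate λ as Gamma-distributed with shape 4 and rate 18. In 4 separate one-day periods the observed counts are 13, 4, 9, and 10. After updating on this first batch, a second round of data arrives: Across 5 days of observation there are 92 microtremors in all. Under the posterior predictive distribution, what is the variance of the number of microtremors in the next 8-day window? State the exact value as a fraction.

Total count: 13 + 4 + 9 + 10 = 36.
Total exposure: 4 days.
After the first batch: Gamma(4 + 36, 18 + 4) = Gamma(40, 22).
Total count 92 over total exposure 5 days.
After the second batch: Gamma(40 + 92, 22 + 5) = Gamma(132, 27).
The posterior predictive for a window of length T is Negative Binomial with variance T·α'·(β'+T)/β'² = 8·132·35/729 = 12320/243.

12320/243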